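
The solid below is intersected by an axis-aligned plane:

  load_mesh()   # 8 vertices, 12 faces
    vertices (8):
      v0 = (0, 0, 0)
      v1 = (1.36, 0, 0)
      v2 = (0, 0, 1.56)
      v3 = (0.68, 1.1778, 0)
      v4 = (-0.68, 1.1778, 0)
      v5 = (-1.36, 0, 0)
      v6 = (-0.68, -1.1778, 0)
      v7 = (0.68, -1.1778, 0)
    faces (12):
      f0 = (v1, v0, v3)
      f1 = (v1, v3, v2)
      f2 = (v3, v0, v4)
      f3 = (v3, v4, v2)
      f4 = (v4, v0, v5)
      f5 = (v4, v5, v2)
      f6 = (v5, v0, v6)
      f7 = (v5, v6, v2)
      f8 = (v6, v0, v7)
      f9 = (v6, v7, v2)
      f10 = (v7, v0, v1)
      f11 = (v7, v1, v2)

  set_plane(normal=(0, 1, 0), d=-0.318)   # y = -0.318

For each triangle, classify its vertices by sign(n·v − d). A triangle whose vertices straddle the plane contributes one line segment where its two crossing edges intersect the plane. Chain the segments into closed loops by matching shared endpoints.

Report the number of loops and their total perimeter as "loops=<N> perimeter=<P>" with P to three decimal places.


Straddling triangles (6 of 12):
  (v5,v0,v6) [++-] → (-0.183597, -0.318, 0)–(-1.1764, -0.318, 0)  len=0.9928
  (v5,v6,v2) [+-+] → (-1.1764, -0.318, 0)–(-0.183597, -0.318, 1.13881)  len=1.5108
  (v6,v0,v7) [-+-] → (-0.183597, -0.318, 0)–(0.183597, -0.318, 0)  len=0.3672
  (v6,v7,v2) [--+] → (0.183597, -0.318, 1.13881)–(-0.183597, -0.318, 1.13881)  len=0.3672
  (v7,v0,v1) [-++] → (0.183597, -0.318, 0)–(1.1764, -0.318, 0)  len=0.9928
  (v7,v1,v2) [-++] → (1.1764, -0.318, 0)–(0.183597, -0.318, 1.13881)  len=1.5108

Chained into 1 loop(s):
  loop 1: 6 segments, perimeter = 5.7416
Total perimeter = 5.742

loops=1 perimeter=5.742


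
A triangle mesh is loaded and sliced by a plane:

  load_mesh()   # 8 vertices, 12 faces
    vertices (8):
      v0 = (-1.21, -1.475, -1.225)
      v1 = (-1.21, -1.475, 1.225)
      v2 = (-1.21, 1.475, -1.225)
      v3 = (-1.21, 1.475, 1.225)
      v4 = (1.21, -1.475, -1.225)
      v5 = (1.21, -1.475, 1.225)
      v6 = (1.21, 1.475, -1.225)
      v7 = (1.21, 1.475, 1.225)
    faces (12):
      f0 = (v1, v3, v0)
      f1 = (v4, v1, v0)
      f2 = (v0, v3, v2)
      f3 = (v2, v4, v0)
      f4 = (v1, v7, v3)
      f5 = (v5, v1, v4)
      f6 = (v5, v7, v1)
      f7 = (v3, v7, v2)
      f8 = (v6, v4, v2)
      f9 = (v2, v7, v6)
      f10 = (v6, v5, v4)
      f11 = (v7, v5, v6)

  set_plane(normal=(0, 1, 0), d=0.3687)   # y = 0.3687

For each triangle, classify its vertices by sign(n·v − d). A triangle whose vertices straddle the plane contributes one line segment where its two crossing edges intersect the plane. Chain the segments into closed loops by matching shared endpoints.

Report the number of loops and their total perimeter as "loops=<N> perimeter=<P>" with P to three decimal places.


Straddling triangles (8 of 12):
  (v1,v3,v0) [-+-] → (-1.21, 0.3687, 1.225)–(-1.21, 0.3687, 0.306208)  len=0.9188
  (v0,v3,v2) [-++] → (-1.21, 0.3687, 0.306208)–(-1.21, 0.3687, -1.225)  len=1.5312
  (v2,v4,v0) [+--] → (-0.302459, 0.3687, -1.225)–(-1.21, 0.3687, -1.225)  len=0.9075
  (v1,v7,v3) [-++] → (0.302459, 0.3687, 1.225)–(-1.21, 0.3687, 1.225)  len=1.5125
  (v5,v7,v1) [-+-] → (1.21, 0.3687, 1.225)–(0.302459, 0.3687, 1.225)  len=0.9075
  (v6,v4,v2) [+-+] → (1.21, 0.3687, -1.225)–(-0.302459, 0.3687, -1.225)  len=1.5125
  (v6,v5,v4) [+--] → (1.21, 0.3687, -0.306208)–(1.21, 0.3687, -1.225)  len=0.9188
  (v7,v5,v6) [+-+] → (1.21, 0.3687, 1.225)–(1.21, 0.3687, -0.306208)  len=1.5312

Chained into 1 loop(s):
  loop 1: 8 segments, perimeter = 9.7400
Total perimeter = 9.740

loops=1 perimeter=9.740


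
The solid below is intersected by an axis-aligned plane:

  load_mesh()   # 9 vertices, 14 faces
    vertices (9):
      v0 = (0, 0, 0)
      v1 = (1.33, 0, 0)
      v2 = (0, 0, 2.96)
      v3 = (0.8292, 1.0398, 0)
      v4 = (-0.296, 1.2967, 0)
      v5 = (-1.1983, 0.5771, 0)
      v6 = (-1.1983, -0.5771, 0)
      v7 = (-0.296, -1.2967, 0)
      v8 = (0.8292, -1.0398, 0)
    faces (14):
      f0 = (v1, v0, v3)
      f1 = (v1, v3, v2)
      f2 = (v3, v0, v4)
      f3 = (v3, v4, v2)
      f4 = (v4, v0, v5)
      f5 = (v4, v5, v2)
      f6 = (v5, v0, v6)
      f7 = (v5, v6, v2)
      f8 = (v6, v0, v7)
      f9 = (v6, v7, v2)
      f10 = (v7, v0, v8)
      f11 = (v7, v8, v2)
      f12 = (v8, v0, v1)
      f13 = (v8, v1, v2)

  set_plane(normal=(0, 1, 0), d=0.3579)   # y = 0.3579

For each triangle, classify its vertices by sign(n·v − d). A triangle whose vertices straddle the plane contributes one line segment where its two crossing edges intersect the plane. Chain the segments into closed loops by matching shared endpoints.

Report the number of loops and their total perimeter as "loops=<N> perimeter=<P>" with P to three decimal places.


loops=1 perimeter=7.331

Straddling triangles (8 of 14):
  (v1,v0,v3) [--+] → (0.285411, 0.3579, 0)–(1.15762, 0.3579, 0)  len=0.8722
  (v1,v3,v2) [-+-] → (1.15762, 0.3579, 0)–(0.285411, 0.3579, 1.94117)  len=2.1281
  (v3,v0,v4) [+-+] → (0.285411, 0.3579, 0)–(-0.0816985, 0.3579, 0)  len=0.3671
  (v3,v4,v2) [++-] → (-0.0816985, 0.3579, 2.14302)–(0.285411, 0.3579, 1.94117)  len=0.4189
  (v4,v0,v5) [+-+] → (-0.0816985, 0.3579, 0)–(-0.743149, 0.3579, 0)  len=0.6615
  (v4,v5,v2) [++-] → (-0.743149, 0.3579, 1.1243)–(-0.0816985, 0.3579, 2.14302)  len=1.2146
  (v5,v0,v6) [+--] → (-0.743149, 0.3579, 0)–(-1.1983, 0.3579, 0)  len=0.4552
  (v5,v6,v2) [+--] → (-1.1983, 0.3579, 0)–(-0.743149, 0.3579, 1.1243)  len=1.2129

Chained into 1 loop(s):
  loop 1: 8 segments, perimeter = 7.3305
Total perimeter = 7.331


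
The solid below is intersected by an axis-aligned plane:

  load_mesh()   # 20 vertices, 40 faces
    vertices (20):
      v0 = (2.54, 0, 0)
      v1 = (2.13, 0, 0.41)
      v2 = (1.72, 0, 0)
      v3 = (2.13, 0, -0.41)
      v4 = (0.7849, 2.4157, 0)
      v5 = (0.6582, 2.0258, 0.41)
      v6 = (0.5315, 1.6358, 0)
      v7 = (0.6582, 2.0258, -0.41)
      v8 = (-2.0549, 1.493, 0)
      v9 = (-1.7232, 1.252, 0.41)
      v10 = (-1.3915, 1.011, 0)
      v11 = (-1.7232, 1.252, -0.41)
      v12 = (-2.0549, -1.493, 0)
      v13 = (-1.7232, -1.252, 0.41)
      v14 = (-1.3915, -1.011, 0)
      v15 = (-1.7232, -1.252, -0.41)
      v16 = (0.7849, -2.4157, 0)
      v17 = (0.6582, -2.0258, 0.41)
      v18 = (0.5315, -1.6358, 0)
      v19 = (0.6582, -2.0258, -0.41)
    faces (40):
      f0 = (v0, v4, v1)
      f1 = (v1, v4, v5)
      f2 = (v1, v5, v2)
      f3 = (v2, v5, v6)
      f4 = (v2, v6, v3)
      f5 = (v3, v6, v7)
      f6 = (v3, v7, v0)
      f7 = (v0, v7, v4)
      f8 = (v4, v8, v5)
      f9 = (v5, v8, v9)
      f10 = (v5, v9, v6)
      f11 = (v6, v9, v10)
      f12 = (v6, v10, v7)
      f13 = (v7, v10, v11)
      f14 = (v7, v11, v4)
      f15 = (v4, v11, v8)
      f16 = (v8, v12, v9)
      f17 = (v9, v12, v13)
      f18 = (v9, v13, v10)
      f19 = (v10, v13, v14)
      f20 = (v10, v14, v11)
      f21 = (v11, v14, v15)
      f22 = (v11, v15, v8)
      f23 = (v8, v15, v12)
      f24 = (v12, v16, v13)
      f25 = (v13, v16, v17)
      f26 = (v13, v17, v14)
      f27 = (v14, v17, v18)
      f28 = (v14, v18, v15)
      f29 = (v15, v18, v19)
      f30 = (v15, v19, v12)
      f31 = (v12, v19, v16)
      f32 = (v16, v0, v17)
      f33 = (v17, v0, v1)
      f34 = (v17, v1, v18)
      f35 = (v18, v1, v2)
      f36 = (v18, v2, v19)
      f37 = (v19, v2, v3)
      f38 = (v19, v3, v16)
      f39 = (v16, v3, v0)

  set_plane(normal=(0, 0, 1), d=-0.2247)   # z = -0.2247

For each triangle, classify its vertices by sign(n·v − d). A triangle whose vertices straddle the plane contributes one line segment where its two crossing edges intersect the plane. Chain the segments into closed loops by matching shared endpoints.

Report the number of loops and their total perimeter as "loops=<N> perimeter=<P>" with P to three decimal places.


Straddling triangles (20 of 40):
  (v2,v6,v3) [++-] → (1.40756, 0.739302, -0.2247)–(1.9447, 0, -0.2247)  len=0.9138
  (v3,v6,v7) [-+-] → (1.40756, 0.739302, -0.2247)–(0.600938, 1.84954, -0.2247)  len=1.3723
  (v3,v7,v0) [--+] → (1.50868, 1.11024, -0.2247)–(2.3153, 0, -0.2247)  len=1.3723
  (v0,v7,v4) [+-+] → (1.50868, 1.11024, -0.2247)–(0.715462, 2.20202, -0.2247)  len=1.3495
  (v6,v10,v7) [++-] → (-0.268164, 1.56716, -0.2247)–(0.600938, 1.84954, -0.2247)  len=0.9138
  (v7,v10,v11) [-+-] → (-0.268164, 1.56716, -0.2247)–(-1.57329, 1.14308, -0.2247)  len=1.3723
  (v7,v11,v4) [--+] → (-0.589661, 1.77794, -0.2247)–(0.715462, 2.20202, -0.2247)  len=1.3723
  (v4,v11,v8) [+-+] → (-0.589661, 1.77794, -0.2247)–(-1.87311, 1.36092, -0.2247)  len=1.3495
  (v10,v14,v11) [++-] → (-1.57329, 0.229234, -0.2247)–(-1.57329, 1.14308, -0.2247)  len=0.9138
  (v11,v14,v15) [-+-] → (-1.57329, 0.229234, -0.2247)–(-1.57329, -1.14308, -0.2247)  len=1.3723
  (v11,v15,v8) [--+] → (-1.87311, -0.0113939, -0.2247)–(-1.87311, 1.36092, -0.2247)  len=1.3723
  (v8,v15,v12) [+-+] → (-1.87311, -0.0113939, -0.2247)–(-1.87311, -1.36092, -0.2247)  len=1.3495
  (v14,v18,v15) [++-] → (-0.704186, -1.42546, -0.2247)–(-1.57329, -1.14308, -0.2247)  len=0.9138
  (v15,v18,v19) [-+-] → (-0.704186, -1.42546, -0.2247)–(0.600938, -1.84954, -0.2247)  len=1.3723
  (v15,v19,v12) [--+] → (-0.567989, -1.785, -0.2247)–(-1.87311, -1.36092, -0.2247)  len=1.3723
  (v12,v19,v16) [+-+] → (-0.567989, -1.785, -0.2247)–(0.715462, -2.20202, -0.2247)  len=1.3495
  (v18,v2,v19) [++-] → (1.13808, -1.11024, -0.2247)–(0.600938, -1.84954, -0.2247)  len=0.9138
  (v19,v2,v3) [-+-] → (1.13808, -1.11024, -0.2247)–(1.9447, 0, -0.2247)  len=1.3723
  (v19,v3,v16) [--+] → (1.52208, -1.09178, -0.2247)–(0.715462, -2.20202, -0.2247)  len=1.3723
  (v16,v3,v0) [+-+] → (1.52208, -1.09178, -0.2247)–(2.3153, 0, -0.2247)  len=1.3495

Chained into 2 loop(s):
  loop 1: 10 segments, perimeter = 11.4307
  loop 2: 10 segments, perimeter = 13.6091
Total perimeter = 25.040

loops=2 perimeter=25.040


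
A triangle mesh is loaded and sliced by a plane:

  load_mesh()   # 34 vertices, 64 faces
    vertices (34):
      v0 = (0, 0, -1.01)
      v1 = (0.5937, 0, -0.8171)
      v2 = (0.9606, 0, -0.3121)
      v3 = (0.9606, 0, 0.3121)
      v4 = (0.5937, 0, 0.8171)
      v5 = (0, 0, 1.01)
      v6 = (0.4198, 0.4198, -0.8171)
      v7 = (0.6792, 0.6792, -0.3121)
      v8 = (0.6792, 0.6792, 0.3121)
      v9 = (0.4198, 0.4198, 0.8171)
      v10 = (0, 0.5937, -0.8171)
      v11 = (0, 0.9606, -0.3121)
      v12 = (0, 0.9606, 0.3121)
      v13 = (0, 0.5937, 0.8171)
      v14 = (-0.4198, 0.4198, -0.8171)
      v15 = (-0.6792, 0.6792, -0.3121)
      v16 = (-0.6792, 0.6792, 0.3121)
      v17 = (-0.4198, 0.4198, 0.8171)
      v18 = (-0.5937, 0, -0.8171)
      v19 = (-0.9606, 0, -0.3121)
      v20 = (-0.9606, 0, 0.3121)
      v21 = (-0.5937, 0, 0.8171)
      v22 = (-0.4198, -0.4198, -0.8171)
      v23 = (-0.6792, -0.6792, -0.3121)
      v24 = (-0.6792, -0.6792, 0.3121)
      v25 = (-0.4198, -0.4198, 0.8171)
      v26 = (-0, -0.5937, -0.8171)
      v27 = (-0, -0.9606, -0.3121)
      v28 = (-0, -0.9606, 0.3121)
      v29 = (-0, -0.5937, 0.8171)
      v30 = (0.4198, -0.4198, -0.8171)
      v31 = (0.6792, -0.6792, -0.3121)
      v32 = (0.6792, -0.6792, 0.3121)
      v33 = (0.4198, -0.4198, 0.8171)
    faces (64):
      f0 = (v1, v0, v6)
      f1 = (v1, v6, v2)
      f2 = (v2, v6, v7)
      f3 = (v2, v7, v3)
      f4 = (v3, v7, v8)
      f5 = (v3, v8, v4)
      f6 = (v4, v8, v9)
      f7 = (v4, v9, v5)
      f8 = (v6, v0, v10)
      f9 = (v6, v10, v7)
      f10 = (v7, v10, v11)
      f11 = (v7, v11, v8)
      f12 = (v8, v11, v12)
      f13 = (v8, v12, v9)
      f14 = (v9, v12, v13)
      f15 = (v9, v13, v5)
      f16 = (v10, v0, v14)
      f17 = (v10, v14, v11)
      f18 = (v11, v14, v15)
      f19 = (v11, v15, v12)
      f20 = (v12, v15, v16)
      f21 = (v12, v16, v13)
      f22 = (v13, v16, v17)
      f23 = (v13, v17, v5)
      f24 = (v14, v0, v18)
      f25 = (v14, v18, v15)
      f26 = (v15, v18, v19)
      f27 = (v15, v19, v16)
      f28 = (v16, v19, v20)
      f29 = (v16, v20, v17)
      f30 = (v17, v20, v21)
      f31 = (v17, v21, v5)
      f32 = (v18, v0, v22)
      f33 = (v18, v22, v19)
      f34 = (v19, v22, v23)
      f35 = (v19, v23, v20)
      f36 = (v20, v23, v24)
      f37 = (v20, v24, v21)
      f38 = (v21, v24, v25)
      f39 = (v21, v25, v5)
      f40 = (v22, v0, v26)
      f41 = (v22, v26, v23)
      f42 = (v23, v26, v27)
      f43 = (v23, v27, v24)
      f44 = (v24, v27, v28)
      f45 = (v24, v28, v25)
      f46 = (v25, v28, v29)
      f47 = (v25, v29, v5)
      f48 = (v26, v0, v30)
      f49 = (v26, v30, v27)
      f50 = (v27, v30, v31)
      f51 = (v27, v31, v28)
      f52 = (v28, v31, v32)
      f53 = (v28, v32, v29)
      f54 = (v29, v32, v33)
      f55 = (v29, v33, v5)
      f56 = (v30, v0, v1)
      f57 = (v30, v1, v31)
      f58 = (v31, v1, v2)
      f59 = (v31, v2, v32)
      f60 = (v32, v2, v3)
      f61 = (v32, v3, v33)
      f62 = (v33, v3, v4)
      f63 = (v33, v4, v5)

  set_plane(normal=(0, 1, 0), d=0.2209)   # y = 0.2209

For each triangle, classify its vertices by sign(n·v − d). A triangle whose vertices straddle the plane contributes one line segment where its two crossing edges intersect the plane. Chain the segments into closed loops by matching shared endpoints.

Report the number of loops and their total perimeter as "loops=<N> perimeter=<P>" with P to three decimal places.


Straddling triangles (20 of 64):
  (v1,v0,v6) [--+] → (0.2209, 0.2209, -0.908495)–(0.502193, 0.2209, -0.8171)  len=0.2958
  (v1,v6,v2) [-+-] → (0.502193, 0.2209, -0.8171)–(0.676029, 0.2209, -0.577832)  len=0.2957
  (v2,v6,v7) [-++] → (0.676029, 0.2209, -0.577832)–(0.869079, 0.2209, -0.3121)  len=0.3285
  (v2,v7,v3) [-+-] → (0.869079, 0.2209, -0.3121)–(0.869079, 0.2209, 0.109088)  len=0.4212
  (v3,v7,v8) [-++] → (0.869079, 0.2209, 0.109088)–(0.869079, 0.2209, 0.3121)  len=0.2030
  (v3,v8,v4) [-+-] → (0.869079, 0.2209, 0.3121)–(0.621508, 0.2209, 0.652856)  len=0.4212
  (v4,v8,v9) [-++] → (0.621508, 0.2209, 0.652856)–(0.502193, 0.2209, 0.8171)  len=0.2030
  (v4,v9,v5) [-+-] → (0.502193, 0.2209, 0.8171)–(0.2209, 0.2209, 0.908495)  len=0.2958
  (v6,v0,v10) [+-+] → (0.2209, 0.2209, -0.908495)–(0, 0.2209, -0.938227)  len=0.2229
  (v9,v13,v5) [++-] → (0, 0.2209, 0.938227)–(0.2209, 0.2209, 0.908495)  len=0.2229
  (v10,v0,v14) [+-+] → (0, 0.2209, -0.938227)–(-0.2209, 0.2209, -0.908495)  len=0.2229
  (v13,v17,v5) [++-] → (-0.2209, 0.2209, 0.908495)–(0, 0.2209, 0.938227)  len=0.2229
  (v14,v0,v18) [+--] → (-0.2209, 0.2209, -0.908495)–(-0.502193, 0.2209, -0.8171)  len=0.2958
  (v14,v18,v15) [+-+] → (-0.502193, 0.2209, -0.8171)–(-0.621508, 0.2209, -0.652856)  len=0.2030
  (v15,v18,v19) [+--] → (-0.621508, 0.2209, -0.652856)–(-0.869079, 0.2209, -0.3121)  len=0.4212
  (v15,v19,v16) [+-+] → (-0.869079, 0.2209, -0.3121)–(-0.869079, 0.2209, -0.109088)  len=0.2030
  (v16,v19,v20) [+--] → (-0.869079, 0.2209, -0.109088)–(-0.869079, 0.2209, 0.3121)  len=0.4212
  (v16,v20,v17) [+-+] → (-0.869079, 0.2209, 0.3121)–(-0.676029, 0.2209, 0.577832)  len=0.3285
  (v17,v20,v21) [+--] → (-0.676029, 0.2209, 0.577832)–(-0.502193, 0.2209, 0.8171)  len=0.2957
  (v17,v21,v5) [+--] → (-0.502193, 0.2209, 0.8171)–(-0.2209, 0.2209, 0.908495)  len=0.2958

Chained into 1 loop(s):
  loop 1: 20 segments, perimeter = 5.8199
Total perimeter = 5.820

loops=1 perimeter=5.820


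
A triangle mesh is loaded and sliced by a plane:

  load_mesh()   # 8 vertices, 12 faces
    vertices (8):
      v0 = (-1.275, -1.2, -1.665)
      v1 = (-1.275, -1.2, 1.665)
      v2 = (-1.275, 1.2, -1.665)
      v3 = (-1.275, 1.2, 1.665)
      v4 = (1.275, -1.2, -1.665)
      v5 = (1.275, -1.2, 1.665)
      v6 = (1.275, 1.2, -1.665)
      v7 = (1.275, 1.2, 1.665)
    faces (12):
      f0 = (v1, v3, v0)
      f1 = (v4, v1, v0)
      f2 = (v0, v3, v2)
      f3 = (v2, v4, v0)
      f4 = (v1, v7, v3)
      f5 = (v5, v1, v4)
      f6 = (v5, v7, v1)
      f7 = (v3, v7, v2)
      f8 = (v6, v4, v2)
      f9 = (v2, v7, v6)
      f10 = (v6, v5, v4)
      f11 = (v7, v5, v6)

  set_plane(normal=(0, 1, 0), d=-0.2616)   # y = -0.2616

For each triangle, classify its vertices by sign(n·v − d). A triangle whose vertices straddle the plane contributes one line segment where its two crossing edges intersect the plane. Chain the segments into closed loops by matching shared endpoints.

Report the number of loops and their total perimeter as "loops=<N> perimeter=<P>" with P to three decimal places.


Straddling triangles (8 of 12):
  (v1,v3,v0) [-+-] → (-1.275, -0.2616, 1.665)–(-1.275, -0.2616, -0.36297)  len=2.0280
  (v0,v3,v2) [-++] → (-1.275, -0.2616, -0.36297)–(-1.275, -0.2616, -1.665)  len=1.3020
  (v2,v4,v0) [+--] → (0.27795, -0.2616, -1.665)–(-1.275, -0.2616, -1.665)  len=1.5529
  (v1,v7,v3) [-++] → (-0.27795, -0.2616, 1.665)–(-1.275, -0.2616, 1.665)  len=0.9970
  (v5,v7,v1) [-+-] → (1.275, -0.2616, 1.665)–(-0.27795, -0.2616, 1.665)  len=1.5529
  (v6,v4,v2) [+-+] → (1.275, -0.2616, -1.665)–(0.27795, -0.2616, -1.665)  len=0.9970
  (v6,v5,v4) [+--] → (1.275, -0.2616, 0.36297)–(1.275, -0.2616, -1.665)  len=2.0280
  (v7,v5,v6) [+-+] → (1.275, -0.2616, 1.665)–(1.275, -0.2616, 0.36297)  len=1.3020

Chained into 1 loop(s):
  loop 1: 8 segments, perimeter = 11.7600
Total perimeter = 11.760

loops=1 perimeter=11.760


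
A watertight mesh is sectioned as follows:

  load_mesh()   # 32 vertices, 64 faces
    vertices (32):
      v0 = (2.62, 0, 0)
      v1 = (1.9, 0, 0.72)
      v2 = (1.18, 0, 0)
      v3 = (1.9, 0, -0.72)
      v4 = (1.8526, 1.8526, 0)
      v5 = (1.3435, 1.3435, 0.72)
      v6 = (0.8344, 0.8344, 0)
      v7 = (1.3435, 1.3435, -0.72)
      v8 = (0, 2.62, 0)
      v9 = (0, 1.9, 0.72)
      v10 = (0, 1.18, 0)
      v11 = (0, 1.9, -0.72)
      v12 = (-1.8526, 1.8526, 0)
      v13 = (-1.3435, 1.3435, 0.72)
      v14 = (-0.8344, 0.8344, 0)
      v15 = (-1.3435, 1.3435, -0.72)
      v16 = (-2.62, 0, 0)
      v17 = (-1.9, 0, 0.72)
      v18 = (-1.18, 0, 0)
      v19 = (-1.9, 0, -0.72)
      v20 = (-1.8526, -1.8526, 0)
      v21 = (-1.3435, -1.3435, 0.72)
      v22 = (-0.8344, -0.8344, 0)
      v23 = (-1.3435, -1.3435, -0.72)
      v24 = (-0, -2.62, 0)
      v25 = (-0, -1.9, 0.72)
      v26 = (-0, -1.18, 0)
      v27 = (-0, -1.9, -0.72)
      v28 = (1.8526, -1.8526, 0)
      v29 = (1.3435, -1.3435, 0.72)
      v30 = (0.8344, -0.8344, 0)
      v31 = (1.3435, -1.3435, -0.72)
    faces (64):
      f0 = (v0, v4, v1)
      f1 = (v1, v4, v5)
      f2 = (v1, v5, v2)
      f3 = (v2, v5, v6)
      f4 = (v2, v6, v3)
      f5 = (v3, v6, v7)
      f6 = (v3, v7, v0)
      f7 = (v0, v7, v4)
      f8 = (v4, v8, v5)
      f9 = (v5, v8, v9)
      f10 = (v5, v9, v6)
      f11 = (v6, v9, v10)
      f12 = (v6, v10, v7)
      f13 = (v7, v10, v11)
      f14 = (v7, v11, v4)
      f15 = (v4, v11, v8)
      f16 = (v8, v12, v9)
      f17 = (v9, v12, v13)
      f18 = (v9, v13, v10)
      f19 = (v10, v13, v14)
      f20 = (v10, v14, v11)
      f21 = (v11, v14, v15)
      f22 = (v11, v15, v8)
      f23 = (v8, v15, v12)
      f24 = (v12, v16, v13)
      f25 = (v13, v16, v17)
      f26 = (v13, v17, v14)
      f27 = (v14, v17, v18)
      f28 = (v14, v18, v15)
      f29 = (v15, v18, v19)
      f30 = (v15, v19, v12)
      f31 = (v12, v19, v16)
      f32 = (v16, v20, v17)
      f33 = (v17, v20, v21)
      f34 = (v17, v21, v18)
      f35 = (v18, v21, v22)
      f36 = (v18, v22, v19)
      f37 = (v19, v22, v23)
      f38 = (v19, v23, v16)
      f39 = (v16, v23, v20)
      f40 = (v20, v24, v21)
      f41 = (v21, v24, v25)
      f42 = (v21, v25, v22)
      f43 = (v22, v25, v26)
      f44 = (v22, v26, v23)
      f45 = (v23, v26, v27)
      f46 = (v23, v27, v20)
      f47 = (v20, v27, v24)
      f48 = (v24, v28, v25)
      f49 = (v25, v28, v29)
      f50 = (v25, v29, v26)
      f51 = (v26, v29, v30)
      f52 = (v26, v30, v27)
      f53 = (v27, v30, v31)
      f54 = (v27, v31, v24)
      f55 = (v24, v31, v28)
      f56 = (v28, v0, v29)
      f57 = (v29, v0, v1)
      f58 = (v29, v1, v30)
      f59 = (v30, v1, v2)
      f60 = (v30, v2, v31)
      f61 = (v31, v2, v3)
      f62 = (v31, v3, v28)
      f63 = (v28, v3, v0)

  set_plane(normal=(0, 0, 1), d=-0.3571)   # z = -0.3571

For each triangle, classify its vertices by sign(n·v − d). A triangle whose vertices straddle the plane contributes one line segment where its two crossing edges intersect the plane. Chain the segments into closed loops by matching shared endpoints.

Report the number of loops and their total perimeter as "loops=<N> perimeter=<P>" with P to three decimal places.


loops=2 perimeter=23.267

Straddling triangles (32 of 64):
  (v2,v6,v3) [++-] → (1.36291, 0.420561, -0.3571)–(1.5371, 0, -0.3571)  len=0.4552
  (v3,v6,v7) [-+-] → (1.36291, 0.420561, -0.3571)–(1.0869, 1.0869, -0.3571)  len=0.7212
  (v3,v7,v0) [--+] → (1.98689, 0.666339, -0.3571)–(2.2629, 0, -0.3571)  len=0.7212
  (v0,v7,v4) [+-+] → (1.98689, 0.666339, -0.3571)–(1.6001, 1.6001, -0.3571)  len=1.0107
  (v6,v10,v7) [++-] → (0.666339, 1.26109, -0.3571)–(1.0869, 1.0869, -0.3571)  len=0.4552
  (v7,v10,v11) [-+-] → (0.666339, 1.26109, -0.3571)–(0, 1.5371, -0.3571)  len=0.7212
  (v7,v11,v4) [--+] → (0.933762, 1.87611, -0.3571)–(1.6001, 1.6001, -0.3571)  len=0.7212
  (v4,v11,v8) [+-+] → (0.933762, 1.87611, -0.3571)–(0, 2.2629, -0.3571)  len=1.0107
  (v10,v14,v11) [++-] → (-0.420561, 1.36291, -0.3571)–(0, 1.5371, -0.3571)  len=0.4552
  (v11,v14,v15) [-+-] → (-0.420561, 1.36291, -0.3571)–(-1.0869, 1.0869, -0.3571)  len=0.7212
  (v11,v15,v8) [--+] → (-0.666339, 1.98689, -0.3571)–(0, 2.2629, -0.3571)  len=0.7212
  (v8,v15,v12) [+-+] → (-0.666339, 1.98689, -0.3571)–(-1.6001, 1.6001, -0.3571)  len=1.0107
  (v14,v18,v15) [++-] → (-1.26109, 0.666339, -0.3571)–(-1.0869, 1.0869, -0.3571)  len=0.4552
  (v15,v18,v19) [-+-] → (-1.26109, 0.666339, -0.3571)–(-1.5371, 0, -0.3571)  len=0.7212
  (v15,v19,v12) [--+] → (-1.87611, 0.933762, -0.3571)–(-1.6001, 1.6001, -0.3571)  len=0.7212
  (v12,v19,v16) [+-+] → (-1.87611, 0.933762, -0.3571)–(-2.2629, 0, -0.3571)  len=1.0107
  (v18,v22,v19) [++-] → (-1.36291, -0.420561, -0.3571)–(-1.5371, 0, -0.3571)  len=0.4552
  (v19,v22,v23) [-+-] → (-1.36291, -0.420561, -0.3571)–(-1.0869, -1.0869, -0.3571)  len=0.7212
  (v19,v23,v16) [--+] → (-1.98689, -0.666339, -0.3571)–(-2.2629, 0, -0.3571)  len=0.7212
  (v16,v23,v20) [+-+] → (-1.98689, -0.666339, -0.3571)–(-1.6001, -1.6001, -0.3571)  len=1.0107
  (v22,v26,v23) [++-] → (-0.666339, -1.26109, -0.3571)–(-1.0869, -1.0869, -0.3571)  len=0.4552
  (v23,v26,v27) [-+-] → (-0.666339, -1.26109, -0.3571)–(0, -1.5371, -0.3571)  len=0.7212
  (v23,v27,v20) [--+] → (-0.933762, -1.87611, -0.3571)–(-1.6001, -1.6001, -0.3571)  len=0.7212
  (v20,v27,v24) [+-+] → (-0.933762, -1.87611, -0.3571)–(0, -2.2629, -0.3571)  len=1.0107
  (v26,v30,v27) [++-] → (0.420561, -1.36291, -0.3571)–(0, -1.5371, -0.3571)  len=0.4552
  (v27,v30,v31) [-+-] → (0.420561, -1.36291, -0.3571)–(1.0869, -1.0869, -0.3571)  len=0.7212
  (v27,v31,v24) [--+] → (0.666339, -1.98689, -0.3571)–(0, -2.2629, -0.3571)  len=0.7212
  (v24,v31,v28) [+-+] → (0.666339, -1.98689, -0.3571)–(1.6001, -1.6001, -0.3571)  len=1.0107
  (v30,v2,v31) [++-] → (1.26109, -0.666339, -0.3571)–(1.0869, -1.0869, -0.3571)  len=0.4552
  (v31,v2,v3) [-+-] → (1.26109, -0.666339, -0.3571)–(1.5371, 0, -0.3571)  len=0.7212
  (v31,v3,v28) [--+] → (1.87611, -0.933762, -0.3571)–(1.6001, -1.6001, -0.3571)  len=0.7212
  (v28,v3,v0) [+-+] → (1.87611, -0.933762, -0.3571)–(2.2629, 0, -0.3571)  len=1.0107

Chained into 2 loop(s):
  loop 1: 16 segments, perimeter = 9.4116
  loop 2: 16 segments, perimeter = 13.8555
Total perimeter = 23.267


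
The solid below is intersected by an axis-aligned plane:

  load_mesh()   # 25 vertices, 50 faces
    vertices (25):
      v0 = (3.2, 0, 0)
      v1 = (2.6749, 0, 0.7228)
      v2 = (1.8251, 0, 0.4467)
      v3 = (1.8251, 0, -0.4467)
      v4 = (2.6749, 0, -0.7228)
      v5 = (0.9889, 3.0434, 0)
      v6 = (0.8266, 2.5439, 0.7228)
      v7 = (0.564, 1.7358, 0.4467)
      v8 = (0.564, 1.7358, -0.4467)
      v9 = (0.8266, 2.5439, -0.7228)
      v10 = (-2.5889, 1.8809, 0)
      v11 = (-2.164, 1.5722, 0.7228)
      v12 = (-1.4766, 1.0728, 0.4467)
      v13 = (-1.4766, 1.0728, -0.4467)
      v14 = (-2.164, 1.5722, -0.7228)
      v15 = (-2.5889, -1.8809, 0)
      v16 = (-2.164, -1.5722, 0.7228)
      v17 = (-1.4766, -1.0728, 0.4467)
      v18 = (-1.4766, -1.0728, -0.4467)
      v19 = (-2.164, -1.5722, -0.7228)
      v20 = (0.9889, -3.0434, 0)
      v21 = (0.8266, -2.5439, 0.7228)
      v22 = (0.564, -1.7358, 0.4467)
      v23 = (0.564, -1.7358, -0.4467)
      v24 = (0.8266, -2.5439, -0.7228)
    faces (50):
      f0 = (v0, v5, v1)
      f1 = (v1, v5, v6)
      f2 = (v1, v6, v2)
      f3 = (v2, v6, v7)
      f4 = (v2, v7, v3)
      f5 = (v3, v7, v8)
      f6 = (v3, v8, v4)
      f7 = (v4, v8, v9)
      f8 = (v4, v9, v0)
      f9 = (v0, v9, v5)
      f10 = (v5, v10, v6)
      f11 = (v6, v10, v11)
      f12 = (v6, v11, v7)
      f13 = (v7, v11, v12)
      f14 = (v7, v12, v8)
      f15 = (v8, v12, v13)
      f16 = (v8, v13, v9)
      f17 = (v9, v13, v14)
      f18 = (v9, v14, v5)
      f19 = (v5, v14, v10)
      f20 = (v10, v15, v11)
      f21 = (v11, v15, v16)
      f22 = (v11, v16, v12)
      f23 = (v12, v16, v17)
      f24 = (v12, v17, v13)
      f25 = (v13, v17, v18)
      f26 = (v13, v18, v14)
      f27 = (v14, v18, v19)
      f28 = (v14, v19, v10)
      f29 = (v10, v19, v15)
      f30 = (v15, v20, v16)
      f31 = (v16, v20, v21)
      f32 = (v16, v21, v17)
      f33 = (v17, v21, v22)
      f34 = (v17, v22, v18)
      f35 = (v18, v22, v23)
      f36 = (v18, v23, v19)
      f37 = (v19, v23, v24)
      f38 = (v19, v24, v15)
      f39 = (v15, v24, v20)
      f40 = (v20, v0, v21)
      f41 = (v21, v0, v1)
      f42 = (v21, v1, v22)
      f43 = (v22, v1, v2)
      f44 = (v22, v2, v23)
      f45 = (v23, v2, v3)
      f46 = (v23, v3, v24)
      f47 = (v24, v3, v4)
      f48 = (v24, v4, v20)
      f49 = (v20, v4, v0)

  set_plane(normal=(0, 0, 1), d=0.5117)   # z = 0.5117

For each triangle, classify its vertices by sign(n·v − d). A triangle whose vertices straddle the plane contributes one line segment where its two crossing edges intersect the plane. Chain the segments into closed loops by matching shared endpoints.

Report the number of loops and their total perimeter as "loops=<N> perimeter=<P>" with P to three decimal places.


Straddling triangles (20 of 50):
  (v0,v5,v1) [--+] → (2.18249, 0.888851, 0.5117)–(2.82826, 0, 0.5117)  len=1.0987
  (v1,v5,v6) [+-+] → (2.18249, 0.888851, 0.5117)–(0.874001, 2.68978, 0.5117)  len=2.2261
  (v1,v6,v2) [++-] → (1.59003, 0.59889, 0.5117)–(2.02516, 0, 0.5117)  len=0.7403
  (v2,v6,v7) [-+-] → (1.59003, 0.59889, 0.5117)–(0.625822, 1.92604, 0.5117)  len=1.6404
  (v5,v10,v6) [--+] → (-0.170926, 2.35027, 0.5117)–(0.874001, 2.68978, 0.5117)  len=1.0987
  (v6,v10,v11) [+-+] → (-0.170926, 2.35027, 0.5117)–(-2.2881, 1.66236, 0.5117)  len=2.2261
  (v6,v11,v7) [++-] → (-0.0782311, 1.69728, 0.5117)–(0.625822, 1.92604, 0.5117)  len=0.7403
  (v7,v11,v12) [-+-] → (-0.0782311, 1.69728, 0.5117)–(-1.63843, 1.19037, 0.5117)  len=1.6405
  (v10,v15,v11) [--+] → (-2.2881, 0.563692, 0.5117)–(-2.2881, 1.66236, 0.5117)  len=1.0987
  (v11,v15,v16) [+-+] → (-2.2881, 0.563692, 0.5117)–(-2.2881, -1.66236, 0.5117)  len=2.2261
  (v11,v16,v12) [++-] → (-1.63843, 0.450109, 0.5117)–(-1.63843, 1.19037, 0.5117)  len=0.7403
  (v12,v16,v17) [-+-] → (-1.63843, 0.450109, 0.5117)–(-1.63843, -1.19037, 0.5117)  len=1.6405
  (v15,v20,v16) [--+] → (-1.24317, -2.00188, 0.5117)–(-2.2881, -1.66236, 0.5117)  len=1.0987
  (v16,v20,v21) [+-+] → (-1.24317, -2.00188, 0.5117)–(0.874001, -2.68978, 0.5117)  len=2.2261
  (v16,v21,v17) [++-] → (-0.934376, -1.41913, 0.5117)–(-1.63843, -1.19037, 0.5117)  len=0.7403
  (v17,v21,v22) [-+-] → (-0.934376, -1.41913, 0.5117)–(0.625822, -1.92604, 0.5117)  len=1.6405
  (v20,v0,v21) [--+] → (1.51977, -1.80093, 0.5117)–(0.874001, -2.68978, 0.5117)  len=1.0987
  (v21,v0,v1) [+-+] → (1.51977, -1.80093, 0.5117)–(2.82826, 0, 0.5117)  len=2.2261
  (v21,v1,v22) [++-] → (1.06095, -1.32715, 0.5117)–(0.625822, -1.92604, 0.5117)  len=0.7403
  (v22,v1,v2) [-+-] → (1.06095, -1.32715, 0.5117)–(2.02516, 0, 0.5117)  len=1.6404

Chained into 2 loop(s):
  loop 1: 10 segments, perimeter = 16.6239
  loop 2: 10 segments, perimeter = 11.9037
Total perimeter = 28.528

loops=2 perimeter=28.528


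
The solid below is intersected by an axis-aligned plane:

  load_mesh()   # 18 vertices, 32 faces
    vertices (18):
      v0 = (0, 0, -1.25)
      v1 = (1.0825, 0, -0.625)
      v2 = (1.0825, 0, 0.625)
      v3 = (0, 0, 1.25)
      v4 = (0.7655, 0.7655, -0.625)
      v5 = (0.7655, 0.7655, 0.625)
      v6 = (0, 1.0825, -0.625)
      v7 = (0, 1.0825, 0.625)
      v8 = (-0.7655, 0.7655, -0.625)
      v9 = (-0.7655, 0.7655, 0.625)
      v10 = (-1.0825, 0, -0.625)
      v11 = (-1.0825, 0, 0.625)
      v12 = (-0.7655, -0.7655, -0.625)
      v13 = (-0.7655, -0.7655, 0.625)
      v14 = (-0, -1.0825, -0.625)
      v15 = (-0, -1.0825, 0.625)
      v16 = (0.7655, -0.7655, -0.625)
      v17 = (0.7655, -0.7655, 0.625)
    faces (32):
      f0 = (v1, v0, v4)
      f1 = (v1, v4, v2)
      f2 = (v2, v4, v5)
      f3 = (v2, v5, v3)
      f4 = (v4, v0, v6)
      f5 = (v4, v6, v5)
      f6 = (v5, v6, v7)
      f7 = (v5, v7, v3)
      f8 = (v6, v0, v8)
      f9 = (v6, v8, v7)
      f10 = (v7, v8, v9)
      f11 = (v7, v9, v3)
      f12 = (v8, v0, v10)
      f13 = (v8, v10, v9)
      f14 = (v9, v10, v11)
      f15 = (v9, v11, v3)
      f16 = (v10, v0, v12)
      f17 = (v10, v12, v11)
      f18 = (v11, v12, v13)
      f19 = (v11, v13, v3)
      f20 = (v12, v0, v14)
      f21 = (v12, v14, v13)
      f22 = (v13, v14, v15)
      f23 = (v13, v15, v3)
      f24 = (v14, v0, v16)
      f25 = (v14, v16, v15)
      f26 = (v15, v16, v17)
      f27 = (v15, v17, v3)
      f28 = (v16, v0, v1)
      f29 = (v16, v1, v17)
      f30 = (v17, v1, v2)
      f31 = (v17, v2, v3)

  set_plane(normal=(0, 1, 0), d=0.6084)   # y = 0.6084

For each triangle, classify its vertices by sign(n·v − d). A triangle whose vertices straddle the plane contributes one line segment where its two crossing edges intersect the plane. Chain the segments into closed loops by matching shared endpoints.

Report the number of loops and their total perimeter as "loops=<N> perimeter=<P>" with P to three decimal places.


Straddling triangles (12 of 32):
  (v1,v0,v4) [--+] → (0.6084, 0.6084, -0.753266)–(0.830556, 0.6084, -0.625)  len=0.2565
  (v1,v4,v2) [-+-] → (0.830556, 0.6084, -0.625)–(0.830556, 0.6084, -0.368468)  len=0.2565
  (v2,v4,v5) [-++] → (0.830556, 0.6084, -0.368468)–(0.830556, 0.6084, 0.625)  len=0.9935
  (v2,v5,v3) [-+-] → (0.830556, 0.6084, 0.625)–(0.6084, 0.6084, 0.753266)  len=0.2565
  (v4,v0,v6) [+-+] → (0.6084, 0.6084, -0.753266)–(0, 0.6084, -0.89873)  len=0.6255
  (v5,v7,v3) [++-] → (0, 0.6084, 0.89873)–(0.6084, 0.6084, 0.753266)  len=0.6255
  (v6,v0,v8) [+-+] → (0, 0.6084, -0.89873)–(-0.6084, 0.6084, -0.753266)  len=0.6255
  (v7,v9,v3) [++-] → (-0.6084, 0.6084, 0.753266)–(0, 0.6084, 0.89873)  len=0.6255
  (v8,v0,v10) [+--] → (-0.6084, 0.6084, -0.753266)–(-0.830556, 0.6084, -0.625)  len=0.2565
  (v8,v10,v9) [+-+] → (-0.830556, 0.6084, -0.625)–(-0.830556, 0.6084, 0.368468)  len=0.9935
  (v9,v10,v11) [+--] → (-0.830556, 0.6084, 0.368468)–(-0.830556, 0.6084, 0.625)  len=0.2565
  (v9,v11,v3) [+--] → (-0.830556, 0.6084, 0.625)–(-0.6084, 0.6084, 0.753266)  len=0.2565

Chained into 1 loop(s):
  loop 1: 12 segments, perimeter = 6.0283
Total perimeter = 6.028

loops=1 perimeter=6.028


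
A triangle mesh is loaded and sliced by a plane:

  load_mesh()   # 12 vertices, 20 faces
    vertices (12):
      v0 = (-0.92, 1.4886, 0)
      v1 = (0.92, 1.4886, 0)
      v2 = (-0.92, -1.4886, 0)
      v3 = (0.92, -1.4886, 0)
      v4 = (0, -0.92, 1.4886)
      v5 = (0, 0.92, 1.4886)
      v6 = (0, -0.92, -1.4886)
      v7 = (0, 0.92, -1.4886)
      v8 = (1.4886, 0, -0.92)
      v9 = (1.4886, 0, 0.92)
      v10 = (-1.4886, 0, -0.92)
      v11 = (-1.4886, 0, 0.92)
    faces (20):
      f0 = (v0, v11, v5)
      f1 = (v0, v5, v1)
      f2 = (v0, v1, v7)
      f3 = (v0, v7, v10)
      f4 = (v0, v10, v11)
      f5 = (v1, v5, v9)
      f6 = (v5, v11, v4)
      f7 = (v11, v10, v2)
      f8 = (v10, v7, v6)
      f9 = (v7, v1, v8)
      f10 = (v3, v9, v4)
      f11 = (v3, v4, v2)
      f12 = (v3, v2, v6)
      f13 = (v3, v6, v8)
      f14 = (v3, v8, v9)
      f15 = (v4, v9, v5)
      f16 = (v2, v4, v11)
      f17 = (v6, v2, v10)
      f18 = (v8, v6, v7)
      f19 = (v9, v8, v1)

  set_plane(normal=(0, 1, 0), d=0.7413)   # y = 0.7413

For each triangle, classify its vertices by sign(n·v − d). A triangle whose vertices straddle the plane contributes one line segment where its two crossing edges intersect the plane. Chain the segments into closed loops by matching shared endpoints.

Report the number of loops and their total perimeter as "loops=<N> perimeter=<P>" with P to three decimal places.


loops=1 perimeter=8.269

Straddling triangles (10 of 20):
  (v0,v11,v5) [+-+] → (-1.20545, 0.7413, 0.461854)–(-0.289144, 0.7413, 1.37816)  len=1.2958
  (v0,v7,v10) [++-] → (-0.289144, 0.7413, -1.37816)–(-1.20545, 0.7413, -0.461854)  len=1.2958
  (v0,v10,v11) [+--] → (-1.20545, 0.7413, -0.461854)–(-1.20545, 0.7413, 0.461854)  len=0.9237
  (v1,v5,v9) [++-] → (0.289144, 0.7413, 1.37816)–(1.20545, 0.7413, 0.461854)  len=1.2958
  (v5,v11,v4) [+--] → (-0.289144, 0.7413, 1.37816)–(0, 0.7413, 1.4886)  len=0.3095
  (v10,v7,v6) [-+-] → (-0.289144, 0.7413, -1.37816)–(0, 0.7413, -1.4886)  len=0.3095
  (v7,v1,v8) [++-] → (1.20545, 0.7413, -0.461854)–(0.289144, 0.7413, -1.37816)  len=1.2958
  (v4,v9,v5) [--+] → (0.289144, 0.7413, 1.37816)–(0, 0.7413, 1.4886)  len=0.3095
  (v8,v6,v7) [--+] → (0, 0.7413, -1.4886)–(0.289144, 0.7413, -1.37816)  len=0.3095
  (v9,v8,v1) [--+] → (1.20545, 0.7413, -0.461854)–(1.20545, 0.7413, 0.461854)  len=0.9237

Chained into 1 loop(s):
  loop 1: 10 segments, perimeter = 8.2689
Total perimeter = 8.269


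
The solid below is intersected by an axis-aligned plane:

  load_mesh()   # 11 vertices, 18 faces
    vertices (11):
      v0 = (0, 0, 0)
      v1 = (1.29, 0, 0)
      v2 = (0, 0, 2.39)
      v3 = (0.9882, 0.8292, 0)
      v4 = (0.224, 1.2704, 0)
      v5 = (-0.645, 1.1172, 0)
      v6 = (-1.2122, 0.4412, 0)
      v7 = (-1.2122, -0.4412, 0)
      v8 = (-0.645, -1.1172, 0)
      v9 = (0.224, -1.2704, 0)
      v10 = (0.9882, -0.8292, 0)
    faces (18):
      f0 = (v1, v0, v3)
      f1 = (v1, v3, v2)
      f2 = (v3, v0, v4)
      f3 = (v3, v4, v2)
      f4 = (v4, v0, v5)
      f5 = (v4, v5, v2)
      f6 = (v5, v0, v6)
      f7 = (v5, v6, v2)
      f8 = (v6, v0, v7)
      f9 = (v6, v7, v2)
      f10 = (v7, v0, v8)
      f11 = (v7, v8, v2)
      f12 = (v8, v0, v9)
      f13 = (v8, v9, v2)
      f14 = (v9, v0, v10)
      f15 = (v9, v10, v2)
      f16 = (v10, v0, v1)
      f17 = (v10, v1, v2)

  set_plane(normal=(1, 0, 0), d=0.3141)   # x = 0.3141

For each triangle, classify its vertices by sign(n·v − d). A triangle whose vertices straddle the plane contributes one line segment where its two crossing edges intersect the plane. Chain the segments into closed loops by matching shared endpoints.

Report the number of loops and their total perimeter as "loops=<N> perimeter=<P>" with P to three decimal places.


Straddling triangles (8 of 18):
  (v1,v0,v3) [+-+] → (0.3141, 0, 0)–(0.3141, 0.263562, 0)  len=0.2636
  (v1,v3,v2) [++-] → (0.3141, 0.263562, 1.63034)–(0.3141, 0, 1.80806)  len=0.3179
  (v3,v0,v4) [+--] → (0.3141, 0.263562, 0)–(0.3141, 1.21838, 0)  len=0.9548
  (v3,v4,v2) [+--] → (0.3141, 1.21838, 0)–(0.3141, 0.263562, 1.63034)  len=1.8894
  (v9,v0,v10) [--+] → (0.3141, -0.263562, 0)–(0.3141, -1.21838, 0)  len=0.9548
  (v9,v10,v2) [-+-] → (0.3141, -1.21838, 0)–(0.3141, -0.263562, 1.63034)  len=1.8894
  (v10,v0,v1) [+-+] → (0.3141, -0.263562, 0)–(0.3141, 0, 0)  len=0.2636
  (v10,v1,v2) [++-] → (0.3141, 0, 1.80806)–(0.3141, -0.263562, 1.63034)  len=0.3179

Chained into 1 loop(s):
  loop 1: 8 segments, perimeter = 6.8513
Total perimeter = 6.851

loops=1 perimeter=6.851


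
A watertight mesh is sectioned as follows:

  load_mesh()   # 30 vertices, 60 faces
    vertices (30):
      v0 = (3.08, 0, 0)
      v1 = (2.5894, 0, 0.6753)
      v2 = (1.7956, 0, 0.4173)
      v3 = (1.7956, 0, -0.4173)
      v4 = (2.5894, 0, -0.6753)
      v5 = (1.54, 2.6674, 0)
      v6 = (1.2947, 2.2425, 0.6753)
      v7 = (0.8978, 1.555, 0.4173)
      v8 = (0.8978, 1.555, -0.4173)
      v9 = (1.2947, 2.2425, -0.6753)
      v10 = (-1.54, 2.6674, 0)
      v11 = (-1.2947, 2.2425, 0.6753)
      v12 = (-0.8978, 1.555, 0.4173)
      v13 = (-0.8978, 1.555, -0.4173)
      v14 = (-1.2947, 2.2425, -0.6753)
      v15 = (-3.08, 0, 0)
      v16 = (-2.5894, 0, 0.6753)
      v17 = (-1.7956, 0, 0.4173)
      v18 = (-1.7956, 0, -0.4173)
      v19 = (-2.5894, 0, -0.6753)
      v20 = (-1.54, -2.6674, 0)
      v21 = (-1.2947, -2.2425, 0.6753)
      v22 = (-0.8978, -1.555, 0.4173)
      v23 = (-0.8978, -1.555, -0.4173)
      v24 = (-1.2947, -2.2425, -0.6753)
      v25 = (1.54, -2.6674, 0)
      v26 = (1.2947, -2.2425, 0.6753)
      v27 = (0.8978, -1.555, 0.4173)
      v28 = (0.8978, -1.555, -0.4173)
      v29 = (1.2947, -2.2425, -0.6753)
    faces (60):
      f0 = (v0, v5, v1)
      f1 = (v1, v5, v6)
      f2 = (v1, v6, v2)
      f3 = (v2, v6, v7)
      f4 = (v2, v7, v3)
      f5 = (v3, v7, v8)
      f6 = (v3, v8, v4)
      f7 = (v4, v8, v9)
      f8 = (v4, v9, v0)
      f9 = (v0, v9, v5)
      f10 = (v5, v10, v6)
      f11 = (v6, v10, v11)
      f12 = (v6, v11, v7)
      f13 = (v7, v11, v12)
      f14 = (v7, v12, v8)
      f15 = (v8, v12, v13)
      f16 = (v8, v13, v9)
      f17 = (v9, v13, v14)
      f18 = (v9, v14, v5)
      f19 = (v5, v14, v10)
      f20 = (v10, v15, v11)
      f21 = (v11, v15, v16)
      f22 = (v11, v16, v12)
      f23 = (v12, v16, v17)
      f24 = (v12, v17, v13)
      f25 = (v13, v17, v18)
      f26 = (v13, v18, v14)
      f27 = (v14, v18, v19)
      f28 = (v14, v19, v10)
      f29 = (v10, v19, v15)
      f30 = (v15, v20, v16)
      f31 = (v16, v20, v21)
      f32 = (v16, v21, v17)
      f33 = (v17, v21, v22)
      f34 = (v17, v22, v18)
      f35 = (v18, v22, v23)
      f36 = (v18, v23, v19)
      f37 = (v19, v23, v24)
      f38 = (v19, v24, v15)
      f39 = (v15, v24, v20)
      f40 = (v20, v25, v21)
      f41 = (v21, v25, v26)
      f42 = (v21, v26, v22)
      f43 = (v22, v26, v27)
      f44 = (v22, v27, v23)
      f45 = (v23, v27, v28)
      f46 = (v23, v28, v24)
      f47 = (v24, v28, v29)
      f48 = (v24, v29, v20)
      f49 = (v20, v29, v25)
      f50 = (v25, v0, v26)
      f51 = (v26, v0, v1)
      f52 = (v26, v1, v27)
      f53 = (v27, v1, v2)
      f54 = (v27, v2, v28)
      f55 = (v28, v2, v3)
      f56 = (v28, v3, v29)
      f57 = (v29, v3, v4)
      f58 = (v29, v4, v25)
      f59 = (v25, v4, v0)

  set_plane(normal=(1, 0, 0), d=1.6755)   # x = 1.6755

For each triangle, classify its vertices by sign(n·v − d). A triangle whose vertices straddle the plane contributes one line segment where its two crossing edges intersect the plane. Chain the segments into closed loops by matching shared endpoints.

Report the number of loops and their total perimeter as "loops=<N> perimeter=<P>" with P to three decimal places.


loops=2 perimeter=11.607

Straddling triangles (20 of 60):
  (v0,v5,v1) [+-+] → (1.6755, 2.4327, 0)–(1.6755, 2.32298, 0.0871957)  len=0.1401
  (v1,v5,v6) [+--] → (1.6755, 2.32298, 0.0871957)–(1.6755, 1.58293, 0.6753)  len=0.9453
  (v1,v6,v2) [+-+] → (1.6755, 1.58293, 0.6753)–(1.6755, 0.537681, 0.47916)  len=1.0635
  (v2,v6,v7) [+--] → (1.6755, 0.537681, 0.47916)–(1.6755, 0.208015, 0.4173)  len=0.3354
  (v2,v7,v3) [+-+] → (1.6755, 0.208015, 0.4173)–(1.6755, 0.208015, -0.305654)  len=0.7230
  (v3,v7,v8) [+--] → (1.6755, 0.208015, -0.305654)–(1.6755, 0.208015, -0.4173)  len=0.1116
  (v3,v8,v4) [+-+] → (1.6755, 0.208015, -0.4173)–(1.6755, 0.840101, -0.535914)  len=0.6431
  (v4,v8,v9) [+--] → (1.6755, 0.840101, -0.535914)–(1.6755, 1.58293, -0.6753)  len=0.7558
  (v4,v9,v0) [+-+] → (1.6755, 1.58293, -0.6753)–(1.6755, 1.76418, -0.53126)  len=0.2315
  (v0,v9,v5) [+--] → (1.6755, 1.76418, -0.53126)–(1.6755, 2.4327, 0)  len=0.8539
  (v25,v0,v26) [-+-] → (1.6755, -2.4327, 0)–(1.6755, -1.76418, 0.53126)  len=0.8539
  (v26,v0,v1) [-++] → (1.6755, -1.76418, 0.53126)–(1.6755, -1.58293, 0.6753)  len=0.2315
  (v26,v1,v27) [-+-] → (1.6755, -1.58293, 0.6753)–(1.6755, -0.840101, 0.535914)  len=0.7558
  (v27,v1,v2) [-++] → (1.6755, -0.840101, 0.535914)–(1.6755, -0.208015, 0.4173)  len=0.6431
  (v27,v2,v28) [-+-] → (1.6755, -0.208015, 0.4173)–(1.6755, -0.208015, 0.305654)  len=0.1116
  (v28,v2,v3) [-++] → (1.6755, -0.208015, 0.305654)–(1.6755, -0.208015, -0.4173)  len=0.7230
  (v28,v3,v29) [-+-] → (1.6755, -0.208015, -0.4173)–(1.6755, -0.537681, -0.47916)  len=0.3354
  (v29,v3,v4) [-++] → (1.6755, -0.537681, -0.47916)–(1.6755, -1.58293, -0.6753)  len=1.0635
  (v29,v4,v25) [-+-] → (1.6755, -1.58293, -0.6753)–(1.6755, -2.32298, -0.0871957)  len=0.9453
  (v25,v4,v0) [-++] → (1.6755, -2.32298, -0.0871957)–(1.6755, -2.4327, 0)  len=0.1401

Chained into 2 loop(s):
  loop 1: 10 segments, perimeter = 5.8033
  loop 2: 10 segments, perimeter = 5.8033
Total perimeter = 11.607
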